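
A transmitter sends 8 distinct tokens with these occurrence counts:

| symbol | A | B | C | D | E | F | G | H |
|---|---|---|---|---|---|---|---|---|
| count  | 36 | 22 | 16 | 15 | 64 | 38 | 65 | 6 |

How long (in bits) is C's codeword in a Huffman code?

4

Huffman merges, smallest pair first:
H(6) + D(15) → 21
C(16) + 21 → 37
B(22) + A(36) → 58
37 + F(38) → 75
58 + E(64) → 122
G(65) + 75 → 140
122 + 140 → 262
C sits 4 levels below the root, so its codeword is 4 bits.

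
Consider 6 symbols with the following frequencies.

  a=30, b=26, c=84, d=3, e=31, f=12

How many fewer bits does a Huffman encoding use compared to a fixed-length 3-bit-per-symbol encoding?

153

Fixed-length: 3 bits × 186 symbols = 558 bits.
Huffman merges:
d(3) + f(12) → 15
15 + b(26) → 41
a(30) + e(31) → 61
41 + 61 → 102
c(84) + 102 → 186
Huffman total = 15 + 41 + 61 + 102 + 186 = 405 bits.
Saving = 558 − 405 = 153 bits.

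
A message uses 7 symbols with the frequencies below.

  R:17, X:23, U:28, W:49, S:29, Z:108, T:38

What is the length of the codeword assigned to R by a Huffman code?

4

Repeatedly merge the two smallest:
combine R(17), X(23) → 40
combine U(28), S(29) → 57
combine T(38), 40 → 78
combine W(49), 57 → 106
combine 78, 106 → 184
combine Z(108), 184 → 292
R's leaf is at depth 4, giving a 4-bit codeword.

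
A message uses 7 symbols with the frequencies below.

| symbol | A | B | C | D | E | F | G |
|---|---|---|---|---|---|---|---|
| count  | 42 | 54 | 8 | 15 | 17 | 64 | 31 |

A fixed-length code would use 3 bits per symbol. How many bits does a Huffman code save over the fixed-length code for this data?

97

Fixed-length: 3 bits × 231 symbols = 693 bits.
Huffman merges:
merge C(8) and D(15): 23
merge E(17) and 23: 40
merge G(31) and 40: 71
merge A(42) and B(54): 96
merge F(64) and 71: 135
merge 96 and 135: 231
Huffman total = 23 + 40 + 71 + 96 + 135 + 231 = 596 bits.
Saving = 693 − 596 = 97 bits.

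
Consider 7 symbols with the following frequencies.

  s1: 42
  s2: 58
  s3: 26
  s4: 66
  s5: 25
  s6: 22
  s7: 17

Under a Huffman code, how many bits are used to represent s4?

2

Huffman merges, smallest pair first:
merge s7(17) and s6(22): 39
merge s5(25) and s3(26): 51
merge 39 and s1(42): 81
merge 51 and s2(58): 109
merge s4(66) and 81: 147
merge 109 and 147: 256
s4's leaf is at depth 2, giving a 2-bit codeword.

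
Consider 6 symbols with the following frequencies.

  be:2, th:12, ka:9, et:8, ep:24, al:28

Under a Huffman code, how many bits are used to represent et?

4

Repeatedly merge the two smallest:
be(2) + et(8) → 10
ka(9) + 10 → 19
th(12) + 19 → 31
ep(24) + al(28) → 52
31 + 52 → 83
et sits 4 levels below the root, so its codeword is 4 bits.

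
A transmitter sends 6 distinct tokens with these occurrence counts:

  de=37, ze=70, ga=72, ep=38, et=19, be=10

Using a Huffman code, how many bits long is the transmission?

Greedily combine the two least-frequent nodes:
merge be(10) and et(19): 29
merge 29 and de(37): 66
merge ep(38) and 66: 104
merge ze(70) and ga(72): 142
merge 104 and 142: 246
Total encoded bits = sum of merged weights = 29 + 66 + 104 + 142 + 246 = 587.

587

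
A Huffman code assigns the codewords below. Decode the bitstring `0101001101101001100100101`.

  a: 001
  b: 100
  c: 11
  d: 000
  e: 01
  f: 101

eeaffabbf

Read left to right; each codeword is recognised as soon as it completes (prefix code):
  01→e | 01→e | 001→a | 101→f | 101→f | 001→a | 100→b | 100→b | 101→f
Decoded message: eeaffabbf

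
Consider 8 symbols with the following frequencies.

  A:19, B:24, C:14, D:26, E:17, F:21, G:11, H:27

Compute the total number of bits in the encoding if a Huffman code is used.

Merge the two smallest weights repeatedly:
merge G(11) and C(14): 25
merge E(17) and A(19): 36
merge F(21) and B(24): 45
merge 25 and D(26): 51
merge H(27) and 36: 63
merge 45 and 51: 96
merge 63 and 96: 159
Each symbol's bit-cost is frequency × depth; summing gives 475 bits (equivalently 25 + 36 + 45 + 51 + 63 + 96 + 159).

475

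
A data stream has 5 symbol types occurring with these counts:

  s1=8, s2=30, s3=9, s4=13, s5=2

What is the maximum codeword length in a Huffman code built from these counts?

4

Merge the two lowest-weight nodes at each step:
s5(2) + s1(8) → 10
s3(9) + 10 → 19
s4(13) + 19 → 32
s2(30) + 32 → 62
Maximum depth reached is 4.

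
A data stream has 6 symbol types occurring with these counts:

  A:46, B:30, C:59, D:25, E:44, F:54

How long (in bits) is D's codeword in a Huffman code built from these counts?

Repeatedly merge the two smallest:
D(25) + B(30) → 55
E(44) + A(46) → 90
F(54) + 55 → 109
C(59) + 90 → 149
109 + 149 → 258
D's leaf is at depth 3, giving a 3-bit codeword.

3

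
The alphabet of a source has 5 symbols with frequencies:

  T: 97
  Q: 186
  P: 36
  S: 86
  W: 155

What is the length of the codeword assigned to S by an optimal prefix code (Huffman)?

3

Build the tree from the bottom:
combine P(36), S(86) → 122
combine T(97), 122 → 219
combine W(155), Q(186) → 341
combine 219, 341 → 560
S's leaf is at depth 3, giving a 3-bit codeword.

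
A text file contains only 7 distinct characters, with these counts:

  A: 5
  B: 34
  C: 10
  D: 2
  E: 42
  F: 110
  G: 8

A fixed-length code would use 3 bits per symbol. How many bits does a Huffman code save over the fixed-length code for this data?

Fixed-length: 3 bits × 211 symbols = 633 bits.
Huffman merges:
D(2) + A(5) → 7
7 + G(8) → 15
C(10) + 15 → 25
25 + B(34) → 59
E(42) + 59 → 101
101 + F(110) → 211
Huffman total = 7 + 15 + 25 + 59 + 101 + 211 = 418 bits.
Saving = 633 − 418 = 215 bits.

215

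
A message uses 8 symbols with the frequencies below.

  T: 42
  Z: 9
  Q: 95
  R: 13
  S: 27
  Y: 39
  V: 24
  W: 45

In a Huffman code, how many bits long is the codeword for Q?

Build the tree from the bottom:
Z(9) + R(13) → 22
22 + V(24) → 46
S(27) + Y(39) → 66
T(42) + W(45) → 87
46 + 66 → 112
87 + Q(95) → 182
112 + 182 → 294
Q's leaf is at depth 2, giving a 2-bit codeword.

2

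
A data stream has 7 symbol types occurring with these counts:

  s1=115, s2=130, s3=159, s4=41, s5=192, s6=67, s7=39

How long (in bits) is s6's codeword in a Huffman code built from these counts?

Repeatedly merge the two smallest:
s7(39) + s4(41) → 80
s6(67) + 80 → 147
s1(115) + s2(130) → 245
147 + s3(159) → 306
s5(192) + 245 → 437
306 + 437 → 743
s6's leaf is at depth 3, giving a 3-bit codeword.

3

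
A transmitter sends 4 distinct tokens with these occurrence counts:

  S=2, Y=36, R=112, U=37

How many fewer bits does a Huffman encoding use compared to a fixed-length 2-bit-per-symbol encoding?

Fixed-length: 2 bits × 187 symbols = 374 bits.
Huffman merges:
merge S(2) and Y(36): 38
merge U(37) and 38: 75
merge 75 and R(112): 187
Huffman total = 38 + 75 + 187 = 300 bits.
Saving = 374 − 300 = 74 bits.

74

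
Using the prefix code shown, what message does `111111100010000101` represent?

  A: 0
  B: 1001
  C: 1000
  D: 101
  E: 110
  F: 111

Read left to right; each codeword is recognised as soon as it completes (prefix code):
  111→F | 111→F | 1000→C | 1000→C | 0→A | 101→D
Decoded message: FFCCAD

FFCCAD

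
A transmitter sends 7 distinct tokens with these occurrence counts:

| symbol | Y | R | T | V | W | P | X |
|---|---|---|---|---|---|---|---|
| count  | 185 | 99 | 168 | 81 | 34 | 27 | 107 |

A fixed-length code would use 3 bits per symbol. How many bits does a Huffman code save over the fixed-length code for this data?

Fixed-length: 3 bits × 701 symbols = 2103 bits.
Huffman merges:
combine P(27), W(34) → 61
combine 61, V(81) → 142
combine R(99), X(107) → 206
combine 142, T(168) → 310
combine Y(185), 206 → 391
combine 310, 391 → 701
Huffman total = 61 + 142 + 206 + 310 + 391 + 701 = 1811 bits.
Saving = 2103 − 1811 = 292 bits.

292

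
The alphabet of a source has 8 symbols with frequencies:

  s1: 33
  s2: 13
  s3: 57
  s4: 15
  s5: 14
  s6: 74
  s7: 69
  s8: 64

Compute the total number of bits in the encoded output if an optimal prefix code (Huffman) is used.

Build the Huffman tree bottom-up:
merge s2(13) and s5(14): 27
merge s4(15) and 27: 42
merge s1(33) and 42: 75
merge s3(57) and s8(64): 121
merge s7(69) and s6(74): 143
merge 75 and 121: 196
merge 143 and 196: 339
Total encoded bits = sum of merged weights = 27 + 42 + 75 + 121 + 143 + 196 + 339 = 943.

943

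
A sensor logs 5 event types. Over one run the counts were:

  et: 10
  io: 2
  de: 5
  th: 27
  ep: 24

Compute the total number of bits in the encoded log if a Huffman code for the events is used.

133

Greedily combine the two least-frequent nodes:
io(2) + de(5) → 7
7 + et(10) → 17
17 + ep(24) → 41
th(27) + 41 → 68
Total encoded bits = sum of merged weights = 7 + 17 + 41 + 68 = 133.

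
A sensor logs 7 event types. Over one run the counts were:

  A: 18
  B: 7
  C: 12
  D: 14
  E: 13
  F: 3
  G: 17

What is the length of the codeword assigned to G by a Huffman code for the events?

Repeatedly merge the two smallest:
combine F(3), B(7) → 10
combine 10, C(12) → 22
combine E(13), D(14) → 27
combine G(17), A(18) → 35
combine 22, 27 → 49
combine 35, 49 → 84
The subtree containing G is merged 2 times, so code length = 2.

2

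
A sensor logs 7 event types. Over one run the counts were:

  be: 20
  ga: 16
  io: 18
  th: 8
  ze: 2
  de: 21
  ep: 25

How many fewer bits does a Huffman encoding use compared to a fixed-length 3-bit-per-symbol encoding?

36

Fixed-length: 3 bits × 110 symbols = 330 bits.
Huffman merges:
combine ze(2), th(8) → 10
combine 10, ga(16) → 26
combine io(18), be(20) → 38
combine de(21), ep(25) → 46
combine 26, 38 → 64
combine 46, 64 → 110
Huffman total = 10 + 26 + 38 + 46 + 64 + 110 = 294 bits.
Saving = 330 − 294 = 36 bits.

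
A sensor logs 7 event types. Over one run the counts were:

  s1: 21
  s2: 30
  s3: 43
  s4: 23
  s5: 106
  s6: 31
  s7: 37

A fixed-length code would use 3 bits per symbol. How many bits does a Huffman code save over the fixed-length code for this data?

Fixed-length: 3 bits × 291 symbols = 873 bits.
Huffman merges:
s1(21) + s4(23) → 44
s2(30) + s6(31) → 61
s7(37) + s3(43) → 80
44 + 61 → 105
80 + 105 → 185
s5(106) + 185 → 291
Huffman total = 44 + 61 + 80 + 105 + 185 + 291 = 766 bits.
Saving = 873 − 766 = 107 bits.

107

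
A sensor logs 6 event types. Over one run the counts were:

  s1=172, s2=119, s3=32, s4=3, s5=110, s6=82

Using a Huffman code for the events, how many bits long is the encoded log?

Merge the two smallest weights repeatedly:
combine s4(3), s3(32) → 35
combine 35, s6(82) → 117
combine s5(110), 117 → 227
combine s2(119), s1(172) → 291
combine 227, 291 → 518
Total encoded bits = sum of merged weights = 35 + 117 + 227 + 291 + 518 = 1188.

1188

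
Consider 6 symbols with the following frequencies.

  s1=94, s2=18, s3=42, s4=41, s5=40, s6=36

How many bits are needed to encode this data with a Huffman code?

Merge the two smallest weights repeatedly:
s2(18) + s6(36) → 54
s5(40) + s4(41) → 81
s3(42) + 54 → 96
81 + s1(94) → 175
96 + 175 → 271
Each symbol's bit-cost is frequency × depth; summing gives 677 bits (equivalently 54 + 81 + 96 + 175 + 271).

677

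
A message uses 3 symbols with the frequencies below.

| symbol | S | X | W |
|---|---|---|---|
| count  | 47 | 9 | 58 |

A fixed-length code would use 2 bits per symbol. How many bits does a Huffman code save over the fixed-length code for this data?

58

Fixed-length: 2 bits × 114 symbols = 228 bits.
Huffman merges:
combine X(9), S(47) → 56
combine 56, W(58) → 114
Huffman total = 56 + 114 = 170 bits.
Saving = 228 − 170 = 58 bits.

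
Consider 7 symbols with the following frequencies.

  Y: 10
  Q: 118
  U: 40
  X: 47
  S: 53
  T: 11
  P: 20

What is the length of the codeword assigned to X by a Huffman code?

3

Build the tree from the bottom:
merge Y(10) and T(11): 21
merge P(20) and 21: 41
merge U(40) and 41: 81
merge X(47) and S(53): 100
merge 81 and 100: 181
merge Q(118) and 181: 299
X's leaf is at depth 3, giving a 3-bit codeword.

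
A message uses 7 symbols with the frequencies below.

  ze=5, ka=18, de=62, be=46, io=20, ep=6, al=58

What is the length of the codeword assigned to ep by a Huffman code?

5

Repeatedly merge the two smallest:
merge ze(5) and ep(6): 11
merge 11 and ka(18): 29
merge io(20) and 29: 49
merge be(46) and 49: 95
merge al(58) and de(62): 120
merge 95 and 120: 215
ep sits 5 levels below the root, so its codeword is 5 bits.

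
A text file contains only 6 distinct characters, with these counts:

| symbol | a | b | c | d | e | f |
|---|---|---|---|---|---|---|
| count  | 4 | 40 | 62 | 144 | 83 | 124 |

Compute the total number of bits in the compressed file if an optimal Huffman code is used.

Merge the two smallest weights repeatedly:
a(4) + b(40) → 44
44 + c(62) → 106
e(83) + 106 → 189
f(124) + d(144) → 268
189 + 268 → 457
Total encoded bits = sum of merged weights = 44 + 106 + 189 + 268 + 457 = 1064.

1064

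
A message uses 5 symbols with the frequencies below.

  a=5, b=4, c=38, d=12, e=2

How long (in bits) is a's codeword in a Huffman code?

Repeatedly merge the two smallest:
combine e(2), b(4) → 6
combine a(5), 6 → 11
combine 11, d(12) → 23
combine 23, c(38) → 61
a sits 3 levels below the root, so its codeword is 3 bits.

3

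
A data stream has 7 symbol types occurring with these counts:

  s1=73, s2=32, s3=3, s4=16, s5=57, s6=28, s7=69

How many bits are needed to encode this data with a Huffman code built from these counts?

Merge the two smallest weights repeatedly:
s3(3) + s4(16) → 19
19 + s6(28) → 47
s2(32) + 47 → 79
s5(57) + s7(69) → 126
s1(73) + 79 → 152
126 + 152 → 278
Total encoded bits = sum of merged weights = 19 + 47 + 79 + 126 + 152 + 278 = 701.

701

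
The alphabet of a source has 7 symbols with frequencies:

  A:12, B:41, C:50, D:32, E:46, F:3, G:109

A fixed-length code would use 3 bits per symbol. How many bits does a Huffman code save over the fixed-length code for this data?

156

Fixed-length: 3 bits × 293 symbols = 879 bits.
Huffman merges:
merge F(3) and A(12): 15
merge 15 and D(32): 47
merge B(41) and E(46): 87
merge 47 and C(50): 97
merge 87 and 97: 184
merge G(109) and 184: 293
Huffman total = 15 + 47 + 87 + 97 + 184 + 293 = 723 bits.
Saving = 879 − 723 = 156 bits.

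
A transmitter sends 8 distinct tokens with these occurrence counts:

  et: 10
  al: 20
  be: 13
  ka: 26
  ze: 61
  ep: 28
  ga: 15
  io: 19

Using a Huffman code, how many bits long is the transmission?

Greedily combine the two least-frequent nodes:
combine et(10), be(13) → 23
combine ga(15), io(19) → 34
combine al(20), 23 → 43
combine ka(26), ep(28) → 54
combine 34, 43 → 77
combine 54, ze(61) → 115
combine 77, 115 → 192
Total encoded bits = sum of merged weights = 23 + 34 + 43 + 54 + 77 + 115 + 192 = 538.

538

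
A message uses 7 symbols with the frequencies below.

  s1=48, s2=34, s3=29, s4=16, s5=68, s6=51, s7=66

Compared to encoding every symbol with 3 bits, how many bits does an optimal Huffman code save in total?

Fixed-length: 3 bits × 312 symbols = 936 bits.
Huffman merges:
s4(16) + s3(29) → 45
s2(34) + 45 → 79
s1(48) + s6(51) → 99
s7(66) + s5(68) → 134
79 + 99 → 178
134 + 178 → 312
Huffman total = 45 + 79 + 99 + 134 + 178 + 312 = 847 bits.
Saving = 936 − 847 = 89 bits.

89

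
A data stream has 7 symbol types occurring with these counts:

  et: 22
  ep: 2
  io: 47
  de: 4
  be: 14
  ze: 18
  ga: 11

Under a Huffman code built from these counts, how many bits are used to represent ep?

5

Repeatedly merge the two smallest:
combine ep(2), de(4) → 6
combine 6, ga(11) → 17
combine be(14), 17 → 31
combine ze(18), et(22) → 40
combine 31, 40 → 71
combine io(47), 71 → 118
The subtree containing ep is merged 5 times, so code length = 5.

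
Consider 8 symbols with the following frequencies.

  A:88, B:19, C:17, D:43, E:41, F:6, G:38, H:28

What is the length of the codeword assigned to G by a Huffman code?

Repeatedly merge the two smallest:
combine F(6), C(17) → 23
combine B(19), 23 → 42
combine H(28), G(38) → 66
combine E(41), 42 → 83
combine D(43), 66 → 109
combine 83, A(88) → 171
combine 109, 171 → 280
The subtree containing G is merged 3 times, so code length = 3.

3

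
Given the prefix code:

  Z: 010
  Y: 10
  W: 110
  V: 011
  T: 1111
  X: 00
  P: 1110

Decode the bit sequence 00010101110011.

Read left to right; each codeword is recognised as soon as it completes (prefix code):
  00→X | 010→Z | 10→Y | 1110→P | 011→V
Decoded message: XZYPV

XZYPV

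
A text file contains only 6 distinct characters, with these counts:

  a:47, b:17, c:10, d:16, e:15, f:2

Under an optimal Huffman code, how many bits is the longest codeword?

Merge the two lowest-weight nodes at each step:
merge f(2) and c(10): 12
merge 12 and e(15): 27
merge d(16) and b(17): 33
merge 27 and 33: 60
merge a(47) and 60: 107
The rarest symbols sit at the bottom; the longest codeword is 4 bits.

4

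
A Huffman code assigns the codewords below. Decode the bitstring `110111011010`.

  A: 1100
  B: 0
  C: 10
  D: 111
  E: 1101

Read left to right; each codeword is recognised as soon as it completes (prefix code):
  1101→E | 1101→E | 10→C | 10→C
Decoded message: EECC

EECC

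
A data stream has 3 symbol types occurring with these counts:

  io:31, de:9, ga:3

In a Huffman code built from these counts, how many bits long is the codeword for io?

Huffman merges, smallest pair first:
ga(3) + de(9) → 12
12 + io(31) → 43
io is a child of the root — depth 1, so its codeword is a single bit.

1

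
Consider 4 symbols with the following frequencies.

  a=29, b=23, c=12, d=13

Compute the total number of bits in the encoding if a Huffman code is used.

150

Merge the two smallest weights repeatedly:
c(12) + d(13) → 25
b(23) + 25 → 48
a(29) + 48 → 77
Total encoded bits = sum of merged weights = 25 + 48 + 77 = 150.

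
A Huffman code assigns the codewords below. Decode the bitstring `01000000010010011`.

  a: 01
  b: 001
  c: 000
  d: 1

accabbd

Read left to right; each codeword is recognised as soon as it completes (prefix code):
  01→a | 000→c | 000→c | 01→a | 001→b | 001→b | 1→d
Decoded message: accabbd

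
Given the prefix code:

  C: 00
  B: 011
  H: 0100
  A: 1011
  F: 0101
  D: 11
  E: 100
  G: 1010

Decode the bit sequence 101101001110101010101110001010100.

Read left to right; each codeword is recognised as soon as it completes (prefix code):
  1011→A | 0100→H | 11→D | 1010→G | 1010→G | 1011→A | 100→E | 0101→F | 0100→H
Decoded message: AHDGGAEFH

AHDGGAEFH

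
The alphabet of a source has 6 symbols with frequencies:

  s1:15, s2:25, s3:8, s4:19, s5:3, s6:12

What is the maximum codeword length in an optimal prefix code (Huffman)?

4

Merge the two lowest-weight nodes at each step:
combine s5(3), s3(8) → 11
combine 11, s6(12) → 23
combine s1(15), s4(19) → 34
combine 23, s2(25) → 48
combine 34, 48 → 82
The rarest symbols sit at the bottom; the longest codeword is 4 bits.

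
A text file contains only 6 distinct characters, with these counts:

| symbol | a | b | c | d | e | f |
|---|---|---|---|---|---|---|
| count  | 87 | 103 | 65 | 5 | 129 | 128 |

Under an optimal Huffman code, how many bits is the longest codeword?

Merge the two lowest-weight nodes at each step:
merge d(5) and c(65): 70
merge 70 and a(87): 157
merge b(103) and f(128): 231
merge e(129) and 157: 286
merge 231 and 286: 517
The first pair merged (d, c) ends up deepest, at depth 4.

4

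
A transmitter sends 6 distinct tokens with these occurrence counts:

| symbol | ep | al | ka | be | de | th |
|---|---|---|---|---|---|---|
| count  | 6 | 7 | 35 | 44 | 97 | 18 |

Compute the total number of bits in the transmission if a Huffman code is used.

427

Greedily combine the two least-frequent nodes:
ep(6) + al(7) → 13
13 + th(18) → 31
31 + ka(35) → 66
be(44) + 66 → 110
de(97) + 110 → 207
Each symbol's bit-cost is frequency × depth; summing gives 427 bits (equivalently 13 + 31 + 66 + 110 + 207).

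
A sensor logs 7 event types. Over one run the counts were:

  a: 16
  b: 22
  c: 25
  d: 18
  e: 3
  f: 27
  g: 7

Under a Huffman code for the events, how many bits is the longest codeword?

4

Merge the two lowest-weight nodes at each step:
e(3) + g(7) → 10
10 + a(16) → 26
d(18) + b(22) → 40
c(25) + 26 → 51
f(27) + 40 → 67
51 + 67 → 118
The rarest symbols sit at the bottom; the longest codeword is 4 bits.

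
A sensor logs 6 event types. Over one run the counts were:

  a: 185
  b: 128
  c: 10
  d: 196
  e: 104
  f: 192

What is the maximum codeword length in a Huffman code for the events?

Merge the two lowest-weight nodes at each step:
combine c(10), e(104) → 114
combine 114, b(128) → 242
combine a(185), f(192) → 377
combine d(196), 242 → 438
combine 377, 438 → 815
Maximum depth reached is 4.

4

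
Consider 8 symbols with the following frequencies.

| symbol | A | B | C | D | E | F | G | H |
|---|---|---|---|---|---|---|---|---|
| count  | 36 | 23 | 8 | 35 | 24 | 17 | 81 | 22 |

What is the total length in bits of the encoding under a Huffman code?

Greedily combine the two least-frequent nodes:
C(8) + F(17) → 25
H(22) + B(23) → 45
E(24) + 25 → 49
D(35) + A(36) → 71
45 + 49 → 94
71 + G(81) → 152
94 + 152 → 246
Each symbol's bit-cost is frequency × depth; summing gives 682 bits (equivalently 25 + 45 + 49 + 71 + 94 + 152 + 246).

682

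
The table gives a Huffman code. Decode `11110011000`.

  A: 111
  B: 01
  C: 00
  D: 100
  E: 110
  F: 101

ADEC

Read left to right; each codeword is recognised as soon as it completes (prefix code):
  111→A | 100→D | 110→E | 00→C
Decoded message: ADEC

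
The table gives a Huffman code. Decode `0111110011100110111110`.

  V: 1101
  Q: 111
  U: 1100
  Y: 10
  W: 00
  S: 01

SQYSUVQY

Read left to right; each codeword is recognised as soon as it completes (prefix code):
  01→S | 111→Q | 10→Y | 01→S | 1100→U | 1101→V | 111→Q | 10→Y
Decoded message: SQYSUVQY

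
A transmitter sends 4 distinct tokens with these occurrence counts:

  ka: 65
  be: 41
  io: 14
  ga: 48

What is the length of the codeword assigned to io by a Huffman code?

Huffman merges, smallest pair first:
io(14) + be(41) → 55
ga(48) + 55 → 103
ka(65) + 103 → 168
The subtree containing io is merged 3 times, so code length = 3.

3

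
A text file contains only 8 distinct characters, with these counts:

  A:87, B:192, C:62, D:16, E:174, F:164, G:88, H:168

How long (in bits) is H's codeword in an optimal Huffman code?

3

Build the tree from the bottom:
merge D(16) and C(62): 78
merge 78 and A(87): 165
merge G(88) and F(164): 252
merge 165 and H(168): 333
merge E(174) and B(192): 366
merge 252 and 333: 585
merge 366 and 585: 951
H's leaf is at depth 3, giving a 3-bit codeword.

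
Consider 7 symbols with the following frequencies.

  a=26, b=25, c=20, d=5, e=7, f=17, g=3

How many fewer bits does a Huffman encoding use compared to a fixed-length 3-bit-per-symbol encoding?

Fixed-length: 3 bits × 103 symbols = 309 bits.
Huffman merges:
merge g(3) and d(5): 8
merge e(7) and 8: 15
merge 15 and f(17): 32
merge c(20) and b(25): 45
merge a(26) and 32: 58
merge 45 and 58: 103
Huffman total = 8 + 15 + 32 + 45 + 58 + 103 = 261 bits.
Saving = 309 − 261 = 48 bits.

48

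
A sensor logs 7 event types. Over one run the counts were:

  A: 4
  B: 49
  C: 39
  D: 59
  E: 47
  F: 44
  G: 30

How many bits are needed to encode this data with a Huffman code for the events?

Merge the two smallest weights repeatedly:
combine A(4), G(30) → 34
combine 34, C(39) → 73
combine F(44), E(47) → 91
combine B(49), D(59) → 108
combine 73, 91 → 164
combine 108, 164 → 272
Total encoded bits = sum of merged weights = 34 + 73 + 91 + 108 + 164 + 272 = 742.

742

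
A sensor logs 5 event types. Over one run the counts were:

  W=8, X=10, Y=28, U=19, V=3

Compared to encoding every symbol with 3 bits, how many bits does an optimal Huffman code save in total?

Fixed-length: 3 bits × 68 symbols = 204 bits.
Huffman merges:
combine V(3), W(8) → 11
combine X(10), 11 → 21
combine U(19), 21 → 40
combine Y(28), 40 → 68
Huffman total = 11 + 21 + 40 + 68 = 140 bits.
Saving = 204 − 140 = 64 bits.

64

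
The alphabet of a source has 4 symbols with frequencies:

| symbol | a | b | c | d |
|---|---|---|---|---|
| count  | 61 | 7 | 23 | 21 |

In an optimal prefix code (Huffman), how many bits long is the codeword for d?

3

Repeatedly merge the two smallest:
merge b(7) and d(21): 28
merge c(23) and 28: 51
merge 51 and a(61): 112
d's leaf is at depth 3, giving a 3-bit codeword.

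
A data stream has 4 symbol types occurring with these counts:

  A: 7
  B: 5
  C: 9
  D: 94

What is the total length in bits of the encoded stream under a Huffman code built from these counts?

Build the Huffman tree bottom-up:
B(5) + A(7) → 12
C(9) + 12 → 21
21 + D(94) → 115
The encoded length is the sum of every internal node's weight: 12 + 21 + 115 = 148 bits.

148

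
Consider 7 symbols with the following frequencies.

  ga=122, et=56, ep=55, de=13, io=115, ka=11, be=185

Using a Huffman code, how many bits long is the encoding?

Merge the two smallest weights repeatedly:
merge ka(11) and de(13): 24
merge 24 and ep(55): 79
merge et(56) and 79: 135
merge io(115) and ga(122): 237
merge 135 and be(185): 320
merge 237 and 320: 557
Each symbol's bit-cost is frequency × depth; summing gives 1352 bits (equivalently 24 + 79 + 135 + 237 + 320 + 557).

1352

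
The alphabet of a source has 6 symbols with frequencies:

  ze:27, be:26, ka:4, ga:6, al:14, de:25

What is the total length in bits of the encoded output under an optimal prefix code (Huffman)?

Greedily combine the two least-frequent nodes:
ka(4) + ga(6) → 10
10 + al(14) → 24
24 + de(25) → 49
be(26) + ze(27) → 53
49 + 53 → 102
Total encoded bits = sum of merged weights = 10 + 24 + 49 + 53 + 102 = 238.

238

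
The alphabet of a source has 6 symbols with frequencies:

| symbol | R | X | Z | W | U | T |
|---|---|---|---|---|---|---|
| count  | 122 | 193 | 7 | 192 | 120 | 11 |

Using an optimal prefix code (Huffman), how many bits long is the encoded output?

Build the Huffman tree bottom-up:
combine Z(7), T(11) → 18
combine 18, U(120) → 138
combine R(122), 138 → 260
combine W(192), X(193) → 385
combine 260, 385 → 645
The encoded length is the sum of every internal node's weight: 18 + 138 + 260 + 385 + 645 = 1446 bits.

1446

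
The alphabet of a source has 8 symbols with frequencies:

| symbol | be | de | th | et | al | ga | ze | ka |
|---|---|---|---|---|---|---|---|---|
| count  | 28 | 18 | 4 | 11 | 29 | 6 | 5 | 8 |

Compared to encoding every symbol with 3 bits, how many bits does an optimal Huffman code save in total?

Fixed-length: 3 bits × 109 symbols = 327 bits.
Huffman merges:
th(4) + ze(5) → 9
ga(6) + ka(8) → 14
9 + et(11) → 20
14 + de(18) → 32
20 + be(28) → 48
al(29) + 32 → 61
48 + 61 → 109
Huffman total = 9 + 14 + 20 + 32 + 48 + 61 + 109 = 293 bits.
Saving = 327 − 293 = 34 bits.

34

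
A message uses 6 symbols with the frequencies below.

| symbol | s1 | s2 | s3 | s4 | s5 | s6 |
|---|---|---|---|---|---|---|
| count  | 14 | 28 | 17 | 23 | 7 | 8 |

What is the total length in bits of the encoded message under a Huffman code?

Greedily combine the two least-frequent nodes:
merge s5(7) and s6(8): 15
merge s1(14) and 15: 29
merge s3(17) and s4(23): 40
merge s2(28) and 29: 57
merge 40 and 57: 97
Each symbol's bit-cost is frequency × depth; summing gives 238 bits (equivalently 15 + 29 + 40 + 57 + 97).

238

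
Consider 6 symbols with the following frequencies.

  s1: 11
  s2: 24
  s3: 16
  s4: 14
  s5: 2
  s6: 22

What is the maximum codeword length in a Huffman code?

Merge the two lowest-weight nodes at each step:
s5(2) + s1(11) → 13
13 + s4(14) → 27
s3(16) + s6(22) → 38
s2(24) + 27 → 51
38 + 51 → 89
Maximum depth reached is 4.

4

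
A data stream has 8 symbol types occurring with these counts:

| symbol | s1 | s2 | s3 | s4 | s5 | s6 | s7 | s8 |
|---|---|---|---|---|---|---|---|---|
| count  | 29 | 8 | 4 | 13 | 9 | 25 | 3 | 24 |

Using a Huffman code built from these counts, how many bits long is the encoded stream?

Greedily combine the two least-frequent nodes:
s7(3) + s3(4) → 7
7 + s2(8) → 15
s5(9) + s4(13) → 22
15 + 22 → 37
s8(24) + s6(25) → 49
s1(29) + 37 → 66
49 + 66 → 115
Each symbol's bit-cost is frequency × depth; summing gives 311 bits (equivalently 7 + 15 + 22 + 37 + 49 + 66 + 115).

311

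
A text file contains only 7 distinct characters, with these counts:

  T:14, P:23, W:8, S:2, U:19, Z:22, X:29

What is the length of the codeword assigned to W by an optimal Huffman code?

4

Huffman merges, smallest pair first:
combine S(2), W(8) → 10
combine 10, T(14) → 24
combine U(19), Z(22) → 41
combine P(23), 24 → 47
combine X(29), 41 → 70
combine 47, 70 → 117
W sits 4 levels below the root, so its codeword is 4 bits.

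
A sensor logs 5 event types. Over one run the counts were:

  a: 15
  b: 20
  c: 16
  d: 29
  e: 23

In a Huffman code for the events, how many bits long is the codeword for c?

3

Build the tree from the bottom:
merge a(15) and c(16): 31
merge b(20) and e(23): 43
merge d(29) and 31: 60
merge 43 and 60: 103
The subtree containing c is merged 3 times, so code length = 3.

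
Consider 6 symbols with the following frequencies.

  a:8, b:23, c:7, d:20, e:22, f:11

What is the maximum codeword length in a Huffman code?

4

Merge the two lowest-weight nodes at each step:
merge c(7) and a(8): 15
merge f(11) and 15: 26
merge d(20) and e(22): 42
merge b(23) and 26: 49
merge 42 and 49: 91
The first pair merged (c, a) ends up deepest, at depth 4.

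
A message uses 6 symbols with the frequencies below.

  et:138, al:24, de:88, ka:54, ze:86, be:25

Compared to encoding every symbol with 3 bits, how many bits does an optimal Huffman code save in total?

263

Fixed-length: 3 bits × 415 symbols = 1245 bits.
Huffman merges:
al(24) + be(25) → 49
49 + ka(54) → 103
ze(86) + de(88) → 174
103 + et(138) → 241
174 + 241 → 415
Huffman total = 49 + 103 + 174 + 241 + 415 = 982 bits.
Saving = 1245 − 982 = 263 bits.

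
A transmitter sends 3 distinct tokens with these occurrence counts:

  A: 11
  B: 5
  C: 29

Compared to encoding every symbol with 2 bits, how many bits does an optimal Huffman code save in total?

29

Fixed-length: 2 bits × 45 symbols = 90 bits.
Huffman merges:
merge B(5) and A(11): 16
merge 16 and C(29): 45
Huffman total = 16 + 45 = 61 bits.
Saving = 90 − 61 = 29 bits.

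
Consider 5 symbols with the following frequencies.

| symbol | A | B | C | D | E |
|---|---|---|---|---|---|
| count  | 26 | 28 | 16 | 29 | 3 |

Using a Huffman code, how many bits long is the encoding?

223

Build the Huffman tree bottom-up:
merge E(3) and C(16): 19
merge 19 and A(26): 45
merge B(28) and D(29): 57
merge 45 and 57: 102
Each symbol's bit-cost is frequency × depth; summing gives 223 bits (equivalently 19 + 45 + 57 + 102).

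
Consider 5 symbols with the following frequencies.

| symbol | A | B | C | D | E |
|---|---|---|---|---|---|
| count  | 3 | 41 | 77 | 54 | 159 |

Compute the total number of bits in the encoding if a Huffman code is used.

651

Greedily combine the two least-frequent nodes:
combine A(3), B(41) → 44
combine 44, D(54) → 98
combine C(77), 98 → 175
combine E(159), 175 → 334
The encoded length is the sum of every internal node's weight: 44 + 98 + 175 + 334 = 651 bits.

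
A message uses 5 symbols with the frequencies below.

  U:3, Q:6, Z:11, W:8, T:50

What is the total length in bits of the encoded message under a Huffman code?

Greedily combine the two least-frequent nodes:
combine U(3), Q(6) → 9
combine W(8), 9 → 17
combine Z(11), 17 → 28
combine 28, T(50) → 78
Total encoded bits = sum of merged weights = 9 + 17 + 28 + 78 = 132.

132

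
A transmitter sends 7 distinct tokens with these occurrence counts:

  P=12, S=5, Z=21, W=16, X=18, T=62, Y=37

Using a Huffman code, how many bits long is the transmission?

431

Merge the two smallest weights repeatedly:
merge S(5) and P(12): 17
merge W(16) and 17: 33
merge X(18) and Z(21): 39
merge 33 and Y(37): 70
merge 39 and T(62): 101
merge 70 and 101: 171
Total encoded bits = sum of merged weights = 17 + 33 + 39 + 70 + 101 + 171 = 431.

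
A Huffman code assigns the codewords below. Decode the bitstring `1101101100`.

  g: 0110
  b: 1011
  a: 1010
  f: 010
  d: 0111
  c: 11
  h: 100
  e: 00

Read left to right; each codeword is recognised as soon as it completes (prefix code):
  11→c | 0110→g | 11→c | 00→e
Decoded message: cgce

cgce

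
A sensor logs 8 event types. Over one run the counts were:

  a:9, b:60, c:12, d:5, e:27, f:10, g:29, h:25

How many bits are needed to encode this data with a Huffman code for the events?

Merge the two smallest weights repeatedly:
d(5) + a(9) → 14
f(10) + c(12) → 22
14 + 22 → 36
h(25) + e(27) → 52
g(29) + 36 → 65
52 + b(60) → 112
65 + 112 → 177
Each symbol's bit-cost is frequency × depth; summing gives 478 bits (equivalently 14 + 22 + 36 + 52 + 65 + 112 + 177).

478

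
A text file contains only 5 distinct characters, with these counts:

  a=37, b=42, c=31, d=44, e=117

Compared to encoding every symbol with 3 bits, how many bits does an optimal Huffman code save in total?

234

Fixed-length: 3 bits × 271 symbols = 813 bits.
Huffman merges:
combine c(31), a(37) → 68
combine b(42), d(44) → 86
combine 68, 86 → 154
combine e(117), 154 → 271
Huffman total = 68 + 86 + 154 + 271 = 579 bits.
Saving = 813 − 579 = 234 bits.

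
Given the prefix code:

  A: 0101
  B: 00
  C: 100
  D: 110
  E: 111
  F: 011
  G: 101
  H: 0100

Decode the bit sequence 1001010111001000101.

Read left to right; each codeword is recognised as soon as it completes (prefix code):
  100→C | 101→G | 011→F | 100→C | 100→C | 0101→A
Decoded message: CGFCCA

CGFCCA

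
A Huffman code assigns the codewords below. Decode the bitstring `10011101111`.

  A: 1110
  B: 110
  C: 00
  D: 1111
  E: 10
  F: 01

Read left to right; each codeword is recognised as soon as it completes (prefix code):
  10→E | 01→F | 110→B | 1111→D
Decoded message: EFBD

EFBD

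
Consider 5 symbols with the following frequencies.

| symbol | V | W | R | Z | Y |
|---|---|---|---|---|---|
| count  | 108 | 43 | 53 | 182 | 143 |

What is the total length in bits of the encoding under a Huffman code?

Greedily combine the two least-frequent nodes:
merge W(43) and R(53): 96
merge 96 and V(108): 204
merge Y(143) and Z(182): 325
merge 204 and 325: 529
Each symbol's bit-cost is frequency × depth; summing gives 1154 bits (equivalently 96 + 204 + 325 + 529).

1154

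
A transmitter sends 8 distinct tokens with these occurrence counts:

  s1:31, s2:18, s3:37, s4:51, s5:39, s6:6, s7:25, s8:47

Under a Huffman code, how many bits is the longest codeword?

4

Merge the two lowest-weight nodes at each step:
s6(6) + s2(18) → 24
24 + s7(25) → 49
s1(31) + s3(37) → 68
s5(39) + s8(47) → 86
49 + s4(51) → 100
68 + 86 → 154
100 + 154 → 254
The first pair merged (s6, s2) ends up deepest, at depth 4.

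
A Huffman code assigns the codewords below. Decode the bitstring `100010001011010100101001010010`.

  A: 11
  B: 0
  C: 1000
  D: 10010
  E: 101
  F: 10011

CCEEBDDD

Read left to right; each codeword is recognised as soon as it completes (prefix code):
  1000→C | 1000→C | 101→E | 101→E | 0→B | 10010→D | 10010→D | 10010→D
Decoded message: CCEEBDDD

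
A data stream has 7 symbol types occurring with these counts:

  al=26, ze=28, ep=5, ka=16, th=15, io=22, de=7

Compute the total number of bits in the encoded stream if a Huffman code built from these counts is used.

315

Build the Huffman tree bottom-up:
merge ep(5) and de(7): 12
merge 12 and th(15): 27
merge ka(16) and io(22): 38
merge al(26) and 27: 53
merge ze(28) and 38: 66
merge 53 and 66: 119
Total encoded bits = sum of merged weights = 12 + 27 + 38 + 53 + 66 + 119 = 315.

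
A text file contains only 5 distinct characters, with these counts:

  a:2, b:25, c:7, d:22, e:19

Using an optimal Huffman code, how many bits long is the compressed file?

Merge the two smallest weights repeatedly:
merge a(2) and c(7): 9
merge 9 and e(19): 28
merge d(22) and b(25): 47
merge 28 and 47: 75
Total encoded bits = sum of merged weights = 9 + 28 + 47 + 75 = 159.

159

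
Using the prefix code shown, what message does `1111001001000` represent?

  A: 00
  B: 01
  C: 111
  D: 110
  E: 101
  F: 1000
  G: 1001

CGAF

Read left to right; each codeword is recognised as soon as it completes (prefix code):
  111→C | 1001→G | 00→A | 1000→F
Decoded message: CGAF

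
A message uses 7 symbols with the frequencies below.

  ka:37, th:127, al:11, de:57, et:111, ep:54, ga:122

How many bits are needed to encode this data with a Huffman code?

1347

Build the Huffman tree bottom-up:
combine al(11), ka(37) → 48
combine 48, ep(54) → 102
combine de(57), 102 → 159
combine et(111), ga(122) → 233
combine th(127), 159 → 286
combine 233, 286 → 519
The encoded length is the sum of every internal node's weight: 48 + 102 + 159 + 233 + 286 + 519 = 1347 bits.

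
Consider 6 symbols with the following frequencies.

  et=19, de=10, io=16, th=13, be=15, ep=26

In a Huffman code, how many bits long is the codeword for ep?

Huffman merges, smallest pair first:
de(10) + th(13) → 23
be(15) + io(16) → 31
et(19) + 23 → 42
ep(26) + 31 → 57
42 + 57 → 99
The subtree containing ep is merged 2 times, so code length = 2.

2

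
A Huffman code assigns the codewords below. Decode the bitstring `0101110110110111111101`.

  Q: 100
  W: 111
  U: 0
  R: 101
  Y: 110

URYYYWWR

Read left to right; each codeword is recognised as soon as it completes (prefix code):
  0→U | 101→R | 110→Y | 110→Y | 110→Y | 111→W | 111→W | 101→R
Decoded message: URYYYWWR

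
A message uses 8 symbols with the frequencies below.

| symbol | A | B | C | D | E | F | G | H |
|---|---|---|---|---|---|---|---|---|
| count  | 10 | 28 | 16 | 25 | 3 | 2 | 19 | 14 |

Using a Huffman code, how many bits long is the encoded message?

318

Merge the two smallest weights repeatedly:
F(2) + E(3) → 5
5 + A(10) → 15
H(14) + 15 → 29
C(16) + G(19) → 35
D(25) + B(28) → 53
29 + 35 → 64
53 + 64 → 117
Each symbol's bit-cost is frequency × depth; summing gives 318 bits (equivalently 5 + 15 + 29 + 35 + 53 + 64 + 117).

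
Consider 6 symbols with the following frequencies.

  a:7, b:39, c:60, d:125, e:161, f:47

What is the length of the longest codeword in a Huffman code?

5

Merge the two lowest-weight nodes at each step:
a(7) + b(39) → 46
46 + f(47) → 93
c(60) + 93 → 153
d(125) + 153 → 278
e(161) + 278 → 439
The first pair merged (a, b) ends up deepest, at depth 5.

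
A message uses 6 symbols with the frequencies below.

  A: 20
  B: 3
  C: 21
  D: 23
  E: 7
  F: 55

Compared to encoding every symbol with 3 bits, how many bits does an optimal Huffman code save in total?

100

Fixed-length: 3 bits × 129 symbols = 387 bits.
Huffman merges:
merge B(3) and E(7): 10
merge 10 and A(20): 30
merge C(21) and D(23): 44
merge 30 and 44: 74
merge F(55) and 74: 129
Huffman total = 10 + 30 + 44 + 74 + 129 = 287 bits.
Saving = 387 − 287 = 100 bits.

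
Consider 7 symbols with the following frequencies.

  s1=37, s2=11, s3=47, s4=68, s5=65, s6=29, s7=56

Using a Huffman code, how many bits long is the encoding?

Merge the two smallest weights repeatedly:
combine s2(11), s6(29) → 40
combine s1(37), 40 → 77
combine s3(47), s7(56) → 103
combine s5(65), s4(68) → 133
combine 77, 103 → 180
combine 133, 180 → 313
Total encoded bits = sum of merged weights = 40 + 77 + 103 + 133 + 180 + 313 = 846.

846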